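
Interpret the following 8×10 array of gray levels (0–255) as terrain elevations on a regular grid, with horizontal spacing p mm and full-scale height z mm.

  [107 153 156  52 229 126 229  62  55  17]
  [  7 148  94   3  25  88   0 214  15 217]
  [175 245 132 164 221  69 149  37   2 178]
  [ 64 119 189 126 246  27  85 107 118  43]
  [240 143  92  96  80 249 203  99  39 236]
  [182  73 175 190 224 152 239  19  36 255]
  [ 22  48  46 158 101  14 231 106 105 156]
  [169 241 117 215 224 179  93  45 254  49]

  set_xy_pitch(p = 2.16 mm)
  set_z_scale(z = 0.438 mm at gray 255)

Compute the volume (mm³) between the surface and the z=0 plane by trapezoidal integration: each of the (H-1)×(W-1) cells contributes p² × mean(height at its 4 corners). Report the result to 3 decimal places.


61.939

height_mm = gray/255 × 0.438; cell vol = 2.16² × mean(4 corners)
unit = 2.16² × 0.438 / (4×255) = 0.00200346 mm³ per gray-sum
row 0: Σ corner-gray over 9 cells = 3646  → 7.3046
row 1: Σ corner-gray over 9 cells = 3789  → 7.5911
row 2: Σ corner-gray over 9 cells = 4532  → 9.0797
row 3: Σ corner-gray over 9 cells = 4619  → 9.2540
row 4: Σ corner-gray over 9 cells = 5131  → 10.2798
row 5: Σ corner-gray over 9 cells = 4449  → 8.9134
row 6: Σ corner-gray over 9 cells = 4750  → 9.5165
Σ rows: total corner-gray = 30916  → 61.9391 mm³


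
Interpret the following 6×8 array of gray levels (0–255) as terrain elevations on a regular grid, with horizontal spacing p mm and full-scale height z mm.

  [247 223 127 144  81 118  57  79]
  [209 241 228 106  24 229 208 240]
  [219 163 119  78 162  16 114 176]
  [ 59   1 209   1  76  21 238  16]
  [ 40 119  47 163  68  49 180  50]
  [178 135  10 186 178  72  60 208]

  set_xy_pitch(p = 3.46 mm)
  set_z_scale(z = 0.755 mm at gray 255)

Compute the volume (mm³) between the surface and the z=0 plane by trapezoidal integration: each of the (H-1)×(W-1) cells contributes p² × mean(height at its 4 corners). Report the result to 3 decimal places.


height_mm = gray/255 × 0.755; cell vol = 3.46² × mean(4 corners)
unit = 3.46² × 0.755 / (4×255) = 0.00886133 mm³ per gray-sum
row 0: Σ corner-gray over 7 cells = 4347  → 38.5202
row 1: Σ corner-gray over 7 cells = 4220  → 37.3948
row 2: Σ corner-gray over 7 cells = 2866  → 25.3966
row 3: Σ corner-gray over 7 cells = 2509  → 22.2331
row 4: Σ corner-gray over 7 cells = 3010  → 26.6726
Σ rows: total corner-gray = 16952  → 150.2173 mm³

150.217


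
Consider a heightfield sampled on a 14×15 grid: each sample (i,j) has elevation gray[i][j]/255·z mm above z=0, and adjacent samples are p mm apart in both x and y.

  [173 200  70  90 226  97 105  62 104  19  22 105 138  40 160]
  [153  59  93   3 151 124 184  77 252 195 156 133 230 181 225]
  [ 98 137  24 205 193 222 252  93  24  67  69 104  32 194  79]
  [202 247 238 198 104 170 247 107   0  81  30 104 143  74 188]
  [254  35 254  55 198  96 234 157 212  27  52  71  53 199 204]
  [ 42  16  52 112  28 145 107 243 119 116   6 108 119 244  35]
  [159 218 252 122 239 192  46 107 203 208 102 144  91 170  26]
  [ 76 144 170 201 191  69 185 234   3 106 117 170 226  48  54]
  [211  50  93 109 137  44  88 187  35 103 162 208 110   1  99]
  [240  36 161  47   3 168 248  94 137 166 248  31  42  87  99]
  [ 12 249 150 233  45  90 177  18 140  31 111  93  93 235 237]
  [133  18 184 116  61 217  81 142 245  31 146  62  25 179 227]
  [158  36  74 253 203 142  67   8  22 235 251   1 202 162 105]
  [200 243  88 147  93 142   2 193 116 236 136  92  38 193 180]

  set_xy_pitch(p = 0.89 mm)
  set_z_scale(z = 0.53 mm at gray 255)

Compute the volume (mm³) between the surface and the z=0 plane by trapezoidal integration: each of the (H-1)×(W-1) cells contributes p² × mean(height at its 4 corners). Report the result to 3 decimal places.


height_mm = gray/255 × 0.53; cell vol = 0.89² × mean(4 corners)
unit = 0.89² × 0.53 / (4×255) = 0.000411581 mm³ per gray-sum
row 0: Σ corner-gray over 14 cells = 6943  → 2.8576
row 1: Σ corner-gray over 14 cells = 7463  → 3.0716
row 2: Σ corner-gray over 14 cells = 7285  → 2.9984
row 3: Σ corner-gray over 14 cells = 7620  → 3.1363
row 4: Σ corner-gray over 14 cells = 6651  → 2.7374
row 5: Σ corner-gray over 14 cells = 7280  → 2.9963
row 6: Σ corner-gray over 14 cells = 8231  → 3.3877
row 7: Σ corner-gray over 14 cells = 6822  → 2.8078
row 8: Σ corner-gray over 14 cells = 6239  → 2.5679
row 9: Σ corner-gray over 14 cells = 6854  → 2.8210
row 10: Σ corner-gray over 14 cells = 6953  → 2.8617
row 11: Σ corner-gray over 14 cells = 6949  → 2.8601
row 12: Σ corner-gray over 14 cells = 7393  → 3.0428
Σ rows: total corner-gray = 92683  → 38.1466 mm³

38.147


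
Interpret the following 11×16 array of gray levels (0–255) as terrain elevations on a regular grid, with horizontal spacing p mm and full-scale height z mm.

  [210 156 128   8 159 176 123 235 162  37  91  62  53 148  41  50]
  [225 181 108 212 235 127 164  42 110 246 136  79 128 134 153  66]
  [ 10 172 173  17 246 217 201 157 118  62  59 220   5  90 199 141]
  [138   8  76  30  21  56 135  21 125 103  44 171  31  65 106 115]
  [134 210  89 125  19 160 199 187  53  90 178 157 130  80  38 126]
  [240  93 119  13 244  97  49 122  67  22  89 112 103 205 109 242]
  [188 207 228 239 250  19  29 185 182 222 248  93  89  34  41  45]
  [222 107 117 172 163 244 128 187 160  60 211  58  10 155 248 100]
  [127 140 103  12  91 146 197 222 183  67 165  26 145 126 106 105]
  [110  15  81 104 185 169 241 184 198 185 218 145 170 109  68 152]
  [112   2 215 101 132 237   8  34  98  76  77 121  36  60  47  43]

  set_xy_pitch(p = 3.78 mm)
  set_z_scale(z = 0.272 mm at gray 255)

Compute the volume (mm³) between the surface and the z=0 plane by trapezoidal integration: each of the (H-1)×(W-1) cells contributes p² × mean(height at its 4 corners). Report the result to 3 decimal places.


286.336

height_mm = gray/255 × 0.272; cell vol = 3.78² × mean(4 corners)
unit = 3.78² × 0.272 / (4×255) = 0.00381024 mm³ per gray-sum
row 0: Σ corner-gray over 15 cells = 7819  → 29.7923
row 1: Σ corner-gray over 15 cells = 8424  → 32.0975
row 2: Σ corner-gray over 15 cells = 6260  → 23.8521
row 3: Σ corner-gray over 15 cells = 5927  → 22.5833
row 4: Σ corner-gray over 15 cells = 7060  → 26.9003
row 5: Σ corner-gray over 15 cells = 7735  → 29.4722
row 6: Σ corner-gray over 15 cells = 8727  → 33.2520
row 7: Σ corner-gray over 15 cells = 8052  → 30.6801
row 8: Σ corner-gray over 15 cells = 8096  → 30.8477
row 9: Σ corner-gray over 15 cells = 7049  → 26.8584
Σ rows: total corner-gray = 75149  → 286.3357 mm³


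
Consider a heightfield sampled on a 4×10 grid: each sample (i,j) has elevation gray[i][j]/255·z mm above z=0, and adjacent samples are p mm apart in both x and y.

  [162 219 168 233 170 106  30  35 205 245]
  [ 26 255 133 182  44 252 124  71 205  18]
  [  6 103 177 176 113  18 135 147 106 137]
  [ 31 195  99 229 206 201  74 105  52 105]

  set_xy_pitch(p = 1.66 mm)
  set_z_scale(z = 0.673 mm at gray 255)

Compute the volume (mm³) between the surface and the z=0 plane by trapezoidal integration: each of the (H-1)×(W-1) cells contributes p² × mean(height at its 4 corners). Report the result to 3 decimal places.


26.427

height_mm = gray/255 × 0.673; cell vol = 1.66² × mean(4 corners)
unit = 1.66² × 0.673 / (4×255) = 0.00181816 mm³ per gray-sum
row 0: Σ corner-gray over 9 cells = 5315  → 9.6635
row 1: Σ corner-gray over 9 cells = 4669  → 8.4890
row 2: Σ corner-gray over 9 cells = 4551  → 8.2744
Σ rows: total corner-gray = 14535  → 26.4269 mm³


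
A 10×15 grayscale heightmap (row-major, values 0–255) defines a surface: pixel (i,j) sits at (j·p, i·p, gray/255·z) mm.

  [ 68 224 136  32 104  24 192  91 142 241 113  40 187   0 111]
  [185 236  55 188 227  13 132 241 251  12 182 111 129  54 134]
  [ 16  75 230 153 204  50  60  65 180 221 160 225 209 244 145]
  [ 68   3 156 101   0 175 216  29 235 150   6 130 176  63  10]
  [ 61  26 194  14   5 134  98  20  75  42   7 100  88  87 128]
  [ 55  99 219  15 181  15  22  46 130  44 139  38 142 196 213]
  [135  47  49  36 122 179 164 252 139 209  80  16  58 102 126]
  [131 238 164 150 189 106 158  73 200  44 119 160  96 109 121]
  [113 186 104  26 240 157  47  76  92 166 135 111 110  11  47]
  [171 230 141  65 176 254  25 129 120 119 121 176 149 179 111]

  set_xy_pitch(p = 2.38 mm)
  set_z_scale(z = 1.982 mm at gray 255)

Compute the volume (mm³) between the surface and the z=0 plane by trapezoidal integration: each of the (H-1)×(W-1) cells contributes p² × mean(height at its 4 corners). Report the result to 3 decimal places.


height_mm = gray/255 × 1.982; cell vol = 2.38² × mean(4 corners)
unit = 2.38² × 1.982 / (4×255) = 0.0110067 mm³ per gray-sum
row 0: Σ corner-gray over 14 cells = 7212  → 79.3804
row 1: Σ corner-gray over 14 cells = 8294  → 91.2896
row 2: Σ corner-gray over 14 cells = 7271  → 80.0298
row 3: Σ corner-gray over 14 cells = 4927  → 54.2300
row 4: Σ corner-gray over 14 cells = 4809  → 52.9313
row 5: Σ corner-gray over 14 cells = 6007  → 66.1173
row 6: Σ corner-gray over 14 cells = 7031  → 77.3882
row 7: Σ corner-gray over 14 cells = 6946  → 76.4526
row 8: Σ corner-gray over 14 cells = 7132  → 78.4998
Σ rows: total corner-gray = 59629  → 656.3189 mm³

656.319


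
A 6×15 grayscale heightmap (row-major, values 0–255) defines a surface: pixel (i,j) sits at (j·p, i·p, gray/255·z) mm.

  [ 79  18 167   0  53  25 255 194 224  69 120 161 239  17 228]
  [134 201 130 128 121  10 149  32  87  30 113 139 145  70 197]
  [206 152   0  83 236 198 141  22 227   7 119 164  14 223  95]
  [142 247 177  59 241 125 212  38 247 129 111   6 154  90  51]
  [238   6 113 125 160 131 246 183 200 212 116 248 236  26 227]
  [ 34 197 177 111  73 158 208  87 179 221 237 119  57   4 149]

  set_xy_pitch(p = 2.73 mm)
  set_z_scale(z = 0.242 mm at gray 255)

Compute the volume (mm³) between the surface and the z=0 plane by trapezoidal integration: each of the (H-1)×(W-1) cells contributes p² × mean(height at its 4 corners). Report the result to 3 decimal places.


height_mm = gray/255 × 0.242; cell vol = 2.73² × mean(4 corners)
unit = 2.73² × 0.242 / (4×255) = 0.00176824 mm³ per gray-sum
row 0: Σ corner-gray over 14 cells = 6432  → 11.3733
row 1: Σ corner-gray over 14 cells = 6514  → 11.5183
row 2: Σ corner-gray over 14 cells = 7338  → 12.9753
row 3: Σ corner-gray over 14 cells = 8334  → 14.7365
row 4: Σ corner-gray over 14 cells = 8308  → 14.6905
Σ rows: total corner-gray = 36926  → 65.2939 mm³

65.294


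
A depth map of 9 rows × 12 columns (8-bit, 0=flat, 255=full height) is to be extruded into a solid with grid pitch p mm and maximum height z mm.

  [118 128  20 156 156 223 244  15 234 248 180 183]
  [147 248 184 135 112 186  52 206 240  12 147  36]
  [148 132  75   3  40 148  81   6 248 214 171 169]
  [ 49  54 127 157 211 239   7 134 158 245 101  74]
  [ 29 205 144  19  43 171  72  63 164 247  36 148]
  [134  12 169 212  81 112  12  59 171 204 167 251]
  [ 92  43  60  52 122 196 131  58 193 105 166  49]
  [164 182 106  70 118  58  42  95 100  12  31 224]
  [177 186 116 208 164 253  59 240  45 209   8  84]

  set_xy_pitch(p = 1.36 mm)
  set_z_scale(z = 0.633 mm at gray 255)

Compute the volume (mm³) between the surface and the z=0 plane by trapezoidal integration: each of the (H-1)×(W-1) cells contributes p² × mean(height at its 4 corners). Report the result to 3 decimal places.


height_mm = gray/255 × 0.633; cell vol = 1.36² × mean(4 corners)
unit = 1.36² × 0.633 / (4×255) = 0.00114784 mm³ per gray-sum
row 0: Σ corner-gray over 11 cells = 6736  → 7.7319
row 1: Σ corner-gray over 11 cells = 5780  → 6.6345
row 2: Σ corner-gray over 11 cells = 5542  → 6.3613
row 3: Σ corner-gray over 11 cells = 5494  → 6.3062
row 4: Σ corner-gray over 11 cells = 5288  → 6.0698
row 5: Σ corner-gray over 11 cells = 5176  → 5.9412
row 6: Σ corner-gray over 11 cells = 4409  → 5.0608
row 7: Σ corner-gray over 11 cells = 5253  → 6.0296
Σ rows: total corner-gray = 43678  → 50.1354 mm³

50.135


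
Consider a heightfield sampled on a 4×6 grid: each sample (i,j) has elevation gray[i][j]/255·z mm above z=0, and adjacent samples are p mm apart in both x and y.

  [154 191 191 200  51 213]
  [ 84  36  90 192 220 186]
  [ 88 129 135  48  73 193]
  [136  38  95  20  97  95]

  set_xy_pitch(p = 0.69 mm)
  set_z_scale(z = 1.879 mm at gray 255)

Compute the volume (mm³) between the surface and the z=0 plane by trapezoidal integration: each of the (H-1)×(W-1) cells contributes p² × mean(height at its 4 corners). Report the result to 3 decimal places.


6.278

height_mm = gray/255 × 1.879; cell vol = 0.69² × mean(4 corners)
unit = 0.69² × 1.879 / (4×255) = 0.000877051 mm³ per gray-sum
row 0: Σ corner-gray over 5 cells = 2979  → 2.6127
row 1: Σ corner-gray over 5 cells = 2397  → 2.1023
row 2: Σ corner-gray over 5 cells = 1782  → 1.5629
Σ rows: total corner-gray = 7158  → 6.2779 mm³


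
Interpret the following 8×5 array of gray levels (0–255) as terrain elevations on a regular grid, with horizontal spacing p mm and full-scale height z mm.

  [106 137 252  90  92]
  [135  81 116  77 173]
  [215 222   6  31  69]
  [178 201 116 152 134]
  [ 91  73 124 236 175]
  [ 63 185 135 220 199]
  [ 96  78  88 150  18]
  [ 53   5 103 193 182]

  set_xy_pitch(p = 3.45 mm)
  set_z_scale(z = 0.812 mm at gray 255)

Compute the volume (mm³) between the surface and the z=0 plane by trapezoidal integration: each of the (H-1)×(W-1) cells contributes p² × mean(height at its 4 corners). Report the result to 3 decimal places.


height_mm = gray/255 × 0.812; cell vol = 3.45² × mean(4 corners)
unit = 3.45² × 0.812 / (4×255) = 0.00947532 mm³ per gray-sum
row 0: Σ corner-gray over 4 cells = 2012  → 19.0644
row 1: Σ corner-gray over 4 cells = 1658  → 15.7101
row 2: Σ corner-gray over 4 cells = 2052  → 19.4434
row 3: Σ corner-gray over 4 cells = 2382  → 22.5702
row 4: Σ corner-gray over 4 cells = 2474  → 23.4420
row 5: Σ corner-gray over 4 cells = 2088  → 19.7845
row 6: Σ corner-gray over 4 cells = 1583  → 14.9994
Σ rows: total corner-gray = 14249  → 135.0139 mm³

135.014


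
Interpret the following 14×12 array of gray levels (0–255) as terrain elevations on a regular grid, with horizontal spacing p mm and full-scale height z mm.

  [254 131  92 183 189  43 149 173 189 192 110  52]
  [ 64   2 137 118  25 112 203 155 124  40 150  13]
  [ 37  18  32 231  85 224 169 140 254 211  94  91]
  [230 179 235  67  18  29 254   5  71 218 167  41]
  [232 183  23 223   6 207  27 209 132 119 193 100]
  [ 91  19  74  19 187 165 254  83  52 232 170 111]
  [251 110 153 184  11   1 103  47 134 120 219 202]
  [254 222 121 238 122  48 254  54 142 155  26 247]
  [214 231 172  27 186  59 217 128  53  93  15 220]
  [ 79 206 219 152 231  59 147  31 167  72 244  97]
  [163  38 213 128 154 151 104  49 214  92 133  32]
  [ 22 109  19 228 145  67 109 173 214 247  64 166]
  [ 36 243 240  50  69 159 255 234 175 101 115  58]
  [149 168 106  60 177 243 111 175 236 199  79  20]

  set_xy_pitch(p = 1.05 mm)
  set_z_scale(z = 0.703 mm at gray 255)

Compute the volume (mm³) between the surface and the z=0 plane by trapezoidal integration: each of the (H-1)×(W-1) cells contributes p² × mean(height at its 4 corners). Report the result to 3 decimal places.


height_mm = gray/255 × 0.703; cell vol = 1.05² × mean(4 corners)
unit = 1.05² × 0.703 / (4×255) = 0.00075986 mm³ per gray-sum
row 0: Σ corner-gray over 11 cells = 5417  → 4.1162
row 1: Σ corner-gray over 11 cells = 5253  → 3.9915
row 2: Σ corner-gray over 11 cells = 5801  → 4.4079
row 3: Σ corner-gray over 11 cells = 5733  → 4.3563
row 4: Σ corner-gray over 11 cells = 5688  → 4.3221
row 5: Σ corner-gray over 11 cells = 5329  → 4.0493
row 6: Σ corner-gray over 11 cells = 5882  → 4.4695
row 7: Σ corner-gray over 11 cells = 6061  → 4.6055
row 8: Σ corner-gray over 11 cells = 6028  → 4.5804
row 9: Σ corner-gray over 11 cells = 5979  → 4.5432
row 10: Σ corner-gray over 11 cells = 5685  → 4.3198
row 11: Σ corner-gray over 11 cells = 6314  → 4.7978
row 12: Σ corner-gray over 11 cells = 6653  → 5.0554
Σ rows: total corner-gray = 75823  → 57.6149 mm³

57.615


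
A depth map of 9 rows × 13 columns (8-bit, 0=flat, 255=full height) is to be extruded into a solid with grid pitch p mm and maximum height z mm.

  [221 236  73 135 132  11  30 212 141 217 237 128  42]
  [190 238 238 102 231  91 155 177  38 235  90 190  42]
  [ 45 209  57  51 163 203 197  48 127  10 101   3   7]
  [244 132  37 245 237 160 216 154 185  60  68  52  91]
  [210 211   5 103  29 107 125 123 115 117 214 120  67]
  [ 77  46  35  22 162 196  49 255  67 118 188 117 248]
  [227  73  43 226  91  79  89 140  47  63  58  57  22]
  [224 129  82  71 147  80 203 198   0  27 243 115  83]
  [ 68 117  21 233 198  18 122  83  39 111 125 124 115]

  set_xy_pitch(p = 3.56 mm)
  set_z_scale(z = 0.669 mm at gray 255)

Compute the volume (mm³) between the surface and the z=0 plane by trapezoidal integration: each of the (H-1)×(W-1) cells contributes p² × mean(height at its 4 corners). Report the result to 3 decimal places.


387.574

height_mm = gray/255 × 0.669; cell vol = 3.56² × mean(4 corners)
unit = 3.56² × 0.669 / (4×255) = 0.00831239 mm³ per gray-sum
row 0: Σ corner-gray over 12 cells = 7169  → 59.5915
row 1: Σ corner-gray over 12 cells = 6192  → 51.4703
row 2: Σ corner-gray over 12 cells = 5817  → 48.3532
row 3: Σ corner-gray over 12 cells = 6242  → 51.8859
row 4: Σ corner-gray over 12 cells = 5650  → 46.9650
row 5: Σ corner-gray over 12 cells = 5016  → 41.6950
row 6: Σ corner-gray over 12 cells = 5078  → 42.2103
row 7: Σ corner-gray over 12 cells = 5462  → 45.4023
Σ rows: total corner-gray = 46626  → 387.5735 mm³


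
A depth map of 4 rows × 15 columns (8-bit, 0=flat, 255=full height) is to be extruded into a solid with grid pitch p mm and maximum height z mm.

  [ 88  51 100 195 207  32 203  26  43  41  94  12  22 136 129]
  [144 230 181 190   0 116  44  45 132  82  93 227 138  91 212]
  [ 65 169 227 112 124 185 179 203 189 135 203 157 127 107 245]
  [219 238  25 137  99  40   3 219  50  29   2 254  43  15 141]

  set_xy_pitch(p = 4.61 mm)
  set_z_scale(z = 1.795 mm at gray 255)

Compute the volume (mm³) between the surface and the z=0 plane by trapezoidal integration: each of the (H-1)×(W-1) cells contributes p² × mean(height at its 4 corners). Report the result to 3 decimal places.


796.049

height_mm = gray/255 × 1.795; cell vol = 4.61² × mean(4 corners)
unit = 4.61² × 1.795 / (4×255) = 0.0373995 mm³ per gray-sum
row 0: Σ corner-gray over 14 cells = 6035  → 225.7062
row 1: Σ corner-gray over 14 cells = 8038  → 300.6174
row 2: Σ corner-gray over 14 cells = 7212  → 269.7254
Σ rows: total corner-gray = 21285  → 796.0490 mm³


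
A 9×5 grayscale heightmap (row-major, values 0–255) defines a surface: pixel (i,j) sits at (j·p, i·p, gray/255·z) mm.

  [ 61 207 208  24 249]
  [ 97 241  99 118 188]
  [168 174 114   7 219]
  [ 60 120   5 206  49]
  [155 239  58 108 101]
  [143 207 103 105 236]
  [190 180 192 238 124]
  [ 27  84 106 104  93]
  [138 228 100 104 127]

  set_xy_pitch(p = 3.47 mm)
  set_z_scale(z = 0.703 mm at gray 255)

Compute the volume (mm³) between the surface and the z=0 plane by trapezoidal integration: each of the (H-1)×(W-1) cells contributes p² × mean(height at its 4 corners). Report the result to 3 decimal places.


143.146

height_mm = gray/255 × 0.703; cell vol = 3.47² × mean(4 corners)
unit = 3.47² × 0.703 / (4×255) = 0.00829878 mm³ per gray-sum
row 0: Σ corner-gray over 4 cells = 2389  → 19.8258
row 1: Σ corner-gray over 4 cells = 2178  → 18.0747
row 2: Σ corner-gray over 4 cells = 1748  → 14.5063
row 3: Σ corner-gray over 4 cells = 1837  → 15.2449
row 4: Σ corner-gray over 4 cells = 2275  → 18.8797
row 5: Σ corner-gray over 4 cells = 2743  → 22.7635
row 6: Σ corner-gray over 4 cells = 2242  → 18.6059
row 7: Σ corner-gray over 4 cells = 1837  → 15.2449
Σ rows: total corner-gray = 17249  → 143.1456 mm³


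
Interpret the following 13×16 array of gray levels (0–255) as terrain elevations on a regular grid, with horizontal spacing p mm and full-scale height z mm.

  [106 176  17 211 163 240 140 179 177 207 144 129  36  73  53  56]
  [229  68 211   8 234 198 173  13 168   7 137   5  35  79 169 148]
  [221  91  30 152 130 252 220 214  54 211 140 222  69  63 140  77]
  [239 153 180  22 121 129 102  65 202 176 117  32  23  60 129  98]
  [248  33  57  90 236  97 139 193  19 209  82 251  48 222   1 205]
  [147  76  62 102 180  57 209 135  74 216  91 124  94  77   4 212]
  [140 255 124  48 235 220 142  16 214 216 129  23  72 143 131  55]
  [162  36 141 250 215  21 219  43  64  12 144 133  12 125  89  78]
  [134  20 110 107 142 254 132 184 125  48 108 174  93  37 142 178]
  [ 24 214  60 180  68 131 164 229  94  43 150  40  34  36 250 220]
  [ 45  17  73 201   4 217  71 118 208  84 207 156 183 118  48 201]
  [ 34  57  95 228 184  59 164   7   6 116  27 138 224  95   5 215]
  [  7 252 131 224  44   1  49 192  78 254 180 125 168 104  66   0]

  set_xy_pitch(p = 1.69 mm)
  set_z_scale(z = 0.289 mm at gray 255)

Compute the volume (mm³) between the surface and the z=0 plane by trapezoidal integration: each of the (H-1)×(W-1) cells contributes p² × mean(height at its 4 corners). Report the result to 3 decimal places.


70.360

height_mm = gray/255 × 0.289; cell vol = 1.69² × mean(4 corners)
unit = 1.69² × 0.289 / (4×255) = 0.000809228 mm³ per gray-sum
row 0: Σ corner-gray over 15 cells = 7439  → 6.0198
row 1: Σ corner-gray over 15 cells = 7661  → 6.1995
row 2: Σ corner-gray over 15 cells = 7633  → 6.1768
row 3: Σ corner-gray over 15 cells = 7166  → 5.7989
row 4: Σ corner-gray over 15 cells = 7168  → 5.8005
row 5: Σ corner-gray over 15 cells = 7492  → 6.0627
row 6: Σ corner-gray over 15 cells = 7379  → 5.9713
row 7: Σ corner-gray over 15 cells = 6912  → 5.5934
row 8: Σ corner-gray over 15 cells = 7294  → 5.9025
row 9: Σ corner-gray over 15 cells = 7286  → 5.8960
row 10: Σ corner-gray over 15 cells = 6715  → 5.4340
row 11: Σ corner-gray over 15 cells = 6802  → 5.5044
Σ rows: total corner-gray = 86947  → 70.3600 mm³


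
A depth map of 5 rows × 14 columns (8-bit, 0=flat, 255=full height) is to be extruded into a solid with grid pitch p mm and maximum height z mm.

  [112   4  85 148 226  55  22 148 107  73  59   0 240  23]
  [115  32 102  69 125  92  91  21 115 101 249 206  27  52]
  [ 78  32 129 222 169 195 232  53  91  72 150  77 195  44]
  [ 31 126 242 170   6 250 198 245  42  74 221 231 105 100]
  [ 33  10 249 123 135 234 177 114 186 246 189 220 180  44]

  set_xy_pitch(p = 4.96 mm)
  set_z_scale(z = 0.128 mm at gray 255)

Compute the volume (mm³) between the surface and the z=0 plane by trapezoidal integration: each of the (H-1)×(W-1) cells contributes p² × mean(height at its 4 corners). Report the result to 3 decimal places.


81.936

height_mm = gray/255 × 0.128; cell vol = 4.96² × mean(4 corners)
unit = 4.96² × 0.128 / (4×255) = 0.00308726 mm³ per gray-sum
row 0: Σ corner-gray over 13 cells = 5096  → 15.7327
row 1: Σ corner-gray over 13 cells = 5983  → 18.4711
row 2: Σ corner-gray over 13 cells = 7307  → 22.5586
row 3: Σ corner-gray over 13 cells = 8154  → 25.1735
Σ rows: total corner-gray = 26540  → 81.9359 mm³


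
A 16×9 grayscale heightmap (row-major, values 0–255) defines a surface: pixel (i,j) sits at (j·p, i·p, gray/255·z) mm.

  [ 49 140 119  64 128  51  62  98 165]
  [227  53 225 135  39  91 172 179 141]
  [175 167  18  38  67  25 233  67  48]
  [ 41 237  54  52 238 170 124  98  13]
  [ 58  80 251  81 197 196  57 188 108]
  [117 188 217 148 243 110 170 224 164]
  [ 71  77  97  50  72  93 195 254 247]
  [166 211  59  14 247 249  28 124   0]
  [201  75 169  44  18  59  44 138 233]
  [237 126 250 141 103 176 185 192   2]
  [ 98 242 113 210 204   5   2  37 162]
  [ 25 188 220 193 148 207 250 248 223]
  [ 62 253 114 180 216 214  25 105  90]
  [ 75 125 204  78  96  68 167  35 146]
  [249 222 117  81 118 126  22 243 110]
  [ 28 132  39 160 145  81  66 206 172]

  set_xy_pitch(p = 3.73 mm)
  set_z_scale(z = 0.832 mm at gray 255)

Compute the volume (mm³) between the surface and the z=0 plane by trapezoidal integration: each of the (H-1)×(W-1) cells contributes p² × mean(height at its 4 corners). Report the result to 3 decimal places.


725.922

height_mm = gray/255 × 0.832; cell vol = 3.73² × mean(4 corners)
unit = 3.73² × 0.832 / (4×255) = 0.0113486 mm³ per gray-sum
row 0: Σ corner-gray over 8 cells = 3694  → 41.9216
row 1: Σ corner-gray over 8 cells = 3609  → 40.9570
row 2: Σ corner-gray over 8 cells = 3453  → 39.1866
row 3: Σ corner-gray over 8 cells = 4266  → 48.4130
row 4: Σ corner-gray over 8 cells = 5147  → 58.4110
row 5: Σ corner-gray over 8 cells = 4875  → 55.3242
row 6: Σ corner-gray over 8 cells = 4024  → 45.6666
row 7: Σ corner-gray over 8 cells = 3558  → 40.3782
row 8: Σ corner-gray over 8 cells = 4113  → 46.6766
row 9: Σ corner-gray over 8 cells = 4471  → 50.7394
row 10: Σ corner-gray over 8 cells = 5042  → 57.2194
row 11: Σ corner-gray over 8 cells = 5522  → 62.6668
row 12: Σ corner-gray over 8 cells = 4133  → 46.9036
row 13: Σ corner-gray over 8 cells = 3984  → 45.2127
row 14: Σ corner-gray over 8 cells = 4075  → 46.2454
Σ rows: total corner-gray = 63966  → 725.9221 mm³


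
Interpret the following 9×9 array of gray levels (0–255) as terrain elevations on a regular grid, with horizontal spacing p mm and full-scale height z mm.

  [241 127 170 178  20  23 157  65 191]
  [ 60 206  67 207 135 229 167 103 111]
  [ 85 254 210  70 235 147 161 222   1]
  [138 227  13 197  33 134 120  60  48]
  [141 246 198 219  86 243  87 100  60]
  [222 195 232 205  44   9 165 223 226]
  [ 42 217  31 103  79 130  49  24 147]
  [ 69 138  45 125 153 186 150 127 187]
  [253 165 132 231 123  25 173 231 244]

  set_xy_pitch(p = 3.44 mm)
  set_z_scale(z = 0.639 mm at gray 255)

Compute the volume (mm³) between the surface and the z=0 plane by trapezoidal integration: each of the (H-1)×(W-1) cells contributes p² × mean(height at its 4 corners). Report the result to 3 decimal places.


264.414

height_mm = gray/255 × 0.639; cell vol = 3.44² × mean(4 corners)
unit = 3.44² × 0.639 / (4×255) = 0.0074134 mm³ per gray-sum
row 0: Σ corner-gray over 8 cells = 4311  → 31.9592
row 1: Σ corner-gray over 8 cells = 5083  → 37.6823
row 2: Σ corner-gray over 8 cells = 4438  → 32.9007
row 3: Σ corner-gray over 8 cells = 4313  → 31.9740
row 4: Σ corner-gray over 8 cells = 5153  → 38.2013
row 5: Σ corner-gray over 8 cells = 4049  → 30.0169
row 6: Σ corner-gray over 8 cells = 3559  → 26.3843
row 7: Σ corner-gray over 8 cells = 4761  → 35.2952
Σ rows: total corner-gray = 35667  → 264.4138 mm³


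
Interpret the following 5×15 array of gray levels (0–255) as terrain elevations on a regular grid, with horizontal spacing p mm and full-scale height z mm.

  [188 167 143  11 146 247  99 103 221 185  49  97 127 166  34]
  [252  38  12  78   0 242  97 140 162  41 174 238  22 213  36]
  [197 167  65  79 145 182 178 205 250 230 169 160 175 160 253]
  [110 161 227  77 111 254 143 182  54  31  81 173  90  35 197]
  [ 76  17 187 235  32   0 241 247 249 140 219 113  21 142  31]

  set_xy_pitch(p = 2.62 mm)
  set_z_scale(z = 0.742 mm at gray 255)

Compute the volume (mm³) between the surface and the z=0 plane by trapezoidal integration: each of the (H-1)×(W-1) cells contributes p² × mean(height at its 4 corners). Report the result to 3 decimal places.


152.757

height_mm = gray/255 × 0.742; cell vol = 2.62² × mean(4 corners)
unit = 2.62² × 0.742 / (4×255) = 0.00499351 mm³ per gray-sum
row 0: Σ corner-gray over 14 cells = 6946  → 34.6850
row 1: Σ corner-gray over 14 cells = 7982  → 39.8582
row 2: Σ corner-gray over 14 cells = 8325  → 41.5710
row 3: Σ corner-gray over 14 cells = 7338  → 36.6424
Σ rows: total corner-gray = 30591  → 152.7566 mm³


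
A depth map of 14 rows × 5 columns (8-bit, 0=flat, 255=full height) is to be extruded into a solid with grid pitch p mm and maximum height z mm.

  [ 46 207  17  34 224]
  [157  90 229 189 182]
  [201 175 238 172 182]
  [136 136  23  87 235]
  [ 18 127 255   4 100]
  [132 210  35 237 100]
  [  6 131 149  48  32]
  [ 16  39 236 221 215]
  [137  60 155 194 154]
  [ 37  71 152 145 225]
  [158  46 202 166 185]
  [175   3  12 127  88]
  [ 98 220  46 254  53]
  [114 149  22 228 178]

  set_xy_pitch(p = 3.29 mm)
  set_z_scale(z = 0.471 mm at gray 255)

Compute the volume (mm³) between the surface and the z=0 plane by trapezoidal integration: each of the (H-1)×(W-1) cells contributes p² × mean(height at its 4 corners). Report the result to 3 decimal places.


height_mm = gray/255 × 0.471; cell vol = 3.29² × mean(4 corners)
unit = 3.29² × 0.471 / (4×255) = 0.00499819 mm³ per gray-sum
row 0: Σ corner-gray over 4 cells = 2141  → 10.7011
row 1: Σ corner-gray over 4 cells = 2908  → 14.5347
row 2: Σ corner-gray over 4 cells = 2416  → 12.0756
row 3: Σ corner-gray over 4 cells = 1753  → 8.7618
row 4: Σ corner-gray over 4 cells = 2086  → 10.4262
row 5: Σ corner-gray over 4 cells = 1890  → 9.4466
row 6: Σ corner-gray over 4 cells = 1917  → 9.5815
row 7: Σ corner-gray over 4 cells = 2332  → 11.6558
row 8: Σ corner-gray over 4 cells = 2107  → 10.5312
row 9: Σ corner-gray over 4 cells = 2169  → 10.8411
row 10: Σ corner-gray over 4 cells = 1718  → 8.5869
row 11: Σ corner-gray over 4 cells = 1738  → 8.6868
row 12: Σ corner-gray over 4 cells = 2281  → 11.4009
Σ rows: total corner-gray = 27456  → 137.2302 mm³

137.230


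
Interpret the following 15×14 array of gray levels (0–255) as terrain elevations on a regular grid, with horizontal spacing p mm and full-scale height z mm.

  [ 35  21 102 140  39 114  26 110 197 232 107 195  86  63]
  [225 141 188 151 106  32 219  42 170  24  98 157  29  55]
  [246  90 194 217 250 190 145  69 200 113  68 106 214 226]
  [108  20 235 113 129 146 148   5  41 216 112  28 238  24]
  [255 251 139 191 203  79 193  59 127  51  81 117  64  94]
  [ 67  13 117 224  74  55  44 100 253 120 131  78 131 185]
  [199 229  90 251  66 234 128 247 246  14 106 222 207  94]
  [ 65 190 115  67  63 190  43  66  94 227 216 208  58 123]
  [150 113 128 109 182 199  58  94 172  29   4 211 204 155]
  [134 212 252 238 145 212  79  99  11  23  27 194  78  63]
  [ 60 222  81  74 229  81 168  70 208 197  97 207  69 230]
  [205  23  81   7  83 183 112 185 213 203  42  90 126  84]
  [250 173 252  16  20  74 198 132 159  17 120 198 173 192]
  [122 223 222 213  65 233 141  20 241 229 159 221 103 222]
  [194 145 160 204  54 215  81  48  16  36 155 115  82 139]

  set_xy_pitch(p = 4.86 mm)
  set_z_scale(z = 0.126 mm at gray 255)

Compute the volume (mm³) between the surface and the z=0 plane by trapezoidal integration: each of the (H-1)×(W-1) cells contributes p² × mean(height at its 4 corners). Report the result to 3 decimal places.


height_mm = gray/255 × 0.126; cell vol = 4.86² × mean(4 corners)
unit = 4.86² × 0.126 / (4×255) = 0.00291772 mm³ per gray-sum
row 0: Σ corner-gray over 13 cells = 5830  → 17.0103
row 1: Σ corner-gray over 13 cells = 7178  → 20.9434
row 2: Σ corner-gray over 13 cells = 7178  → 20.9434
row 3: Σ corner-gray over 13 cells = 6453  → 18.8280
row 4: Σ corner-gray over 13 cells = 6391  → 18.6471
row 5: Σ corner-gray over 13 cells = 7305  → 21.3139
row 6: Σ corner-gray over 13 cells = 7635  → 22.2768
row 7: Σ corner-gray over 13 cells = 6573  → 19.1781
row 8: Σ corner-gray over 13 cells = 6648  → 19.3970
row 9: Σ corner-gray over 13 cells = 7033  → 20.5203
row 10: Σ corner-gray over 13 cells = 6681  → 19.4933
row 11: Σ corner-gray over 13 cells = 6491  → 18.9389
row 12: Σ corner-gray over 13 cells = 7990  → 23.3125
row 13: Σ corner-gray over 13 cells = 7439  → 21.7049
Σ rows: total corner-gray = 96825  → 282.5078 mm³

282.508


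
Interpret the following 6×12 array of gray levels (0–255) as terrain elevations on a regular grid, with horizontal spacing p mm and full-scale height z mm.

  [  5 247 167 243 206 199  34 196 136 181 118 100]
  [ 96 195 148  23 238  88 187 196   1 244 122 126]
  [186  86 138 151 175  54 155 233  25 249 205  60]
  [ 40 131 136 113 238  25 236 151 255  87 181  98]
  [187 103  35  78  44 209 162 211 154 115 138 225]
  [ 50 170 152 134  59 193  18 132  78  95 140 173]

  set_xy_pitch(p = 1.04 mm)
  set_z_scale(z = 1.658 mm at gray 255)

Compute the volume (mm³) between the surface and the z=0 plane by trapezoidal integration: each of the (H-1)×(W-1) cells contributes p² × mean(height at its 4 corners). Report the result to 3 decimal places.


height_mm = gray/255 × 1.658; cell vol = 1.04² × mean(4 corners)
unit = 1.04² × 1.658 / (4×255) = 0.00175813 mm³ per gray-sum
row 0: Σ corner-gray over 11 cells = 6665  → 11.7179
row 1: Σ corner-gray over 11 cells = 6294  → 11.0657
row 2: Σ corner-gray over 11 cells = 6432  → 11.3083
row 3: Σ corner-gray over 11 cells = 6154  → 10.8195
row 4: Σ corner-gray over 11 cells = 5475  → 9.6258
Σ rows: total corner-gray = 31020  → 54.5372 mm³

54.537


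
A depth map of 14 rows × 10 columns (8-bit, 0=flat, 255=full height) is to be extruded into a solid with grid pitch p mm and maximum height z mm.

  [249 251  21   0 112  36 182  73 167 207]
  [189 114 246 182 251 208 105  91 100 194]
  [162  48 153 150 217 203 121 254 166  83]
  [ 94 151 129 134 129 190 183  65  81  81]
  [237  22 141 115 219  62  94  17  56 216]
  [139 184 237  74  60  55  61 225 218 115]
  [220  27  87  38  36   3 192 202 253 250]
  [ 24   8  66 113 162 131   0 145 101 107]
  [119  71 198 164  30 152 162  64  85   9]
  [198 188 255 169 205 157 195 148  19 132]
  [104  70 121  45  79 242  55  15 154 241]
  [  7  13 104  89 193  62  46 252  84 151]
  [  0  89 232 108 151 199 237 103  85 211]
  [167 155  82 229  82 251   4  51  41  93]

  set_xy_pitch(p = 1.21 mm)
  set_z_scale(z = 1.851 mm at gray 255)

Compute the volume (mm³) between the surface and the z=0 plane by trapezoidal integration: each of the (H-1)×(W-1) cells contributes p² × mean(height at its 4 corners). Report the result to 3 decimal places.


height_mm = gray/255 × 1.851; cell vol = 1.21² × mean(4 corners)
unit = 1.21² × 1.851 / (4×255) = 0.00265691 mm³ per gray-sum
row 0: Σ corner-gray over 9 cells = 5117  → 13.5954
row 1: Σ corner-gray over 9 cells = 5846  → 15.5323
row 2: Σ corner-gray over 9 cells = 5168  → 13.7309
row 3: Σ corner-gray over 9 cells = 4204  → 11.1697
row 4: Σ corner-gray over 9 cells = 4387  → 11.6559
row 5: Σ corner-gray over 9 cells = 4628  → 12.2962
row 6: Σ corner-gray over 9 cells = 3729  → 9.9076
row 7: Σ corner-gray over 9 cells = 3563  → 9.4666
row 8: Σ corner-gray over 9 cells = 4982  → 13.2367
row 9: Σ corner-gray over 9 cells = 4909  → 13.0428
row 10: Σ corner-gray over 9 cells = 3751  → 9.9661
row 11: Σ corner-gray over 9 cells = 4463  → 11.8578
row 12: Σ corner-gray over 9 cells = 4669  → 12.4051
Σ rows: total corner-gray = 59416  → 157.8630 mm³

157.863


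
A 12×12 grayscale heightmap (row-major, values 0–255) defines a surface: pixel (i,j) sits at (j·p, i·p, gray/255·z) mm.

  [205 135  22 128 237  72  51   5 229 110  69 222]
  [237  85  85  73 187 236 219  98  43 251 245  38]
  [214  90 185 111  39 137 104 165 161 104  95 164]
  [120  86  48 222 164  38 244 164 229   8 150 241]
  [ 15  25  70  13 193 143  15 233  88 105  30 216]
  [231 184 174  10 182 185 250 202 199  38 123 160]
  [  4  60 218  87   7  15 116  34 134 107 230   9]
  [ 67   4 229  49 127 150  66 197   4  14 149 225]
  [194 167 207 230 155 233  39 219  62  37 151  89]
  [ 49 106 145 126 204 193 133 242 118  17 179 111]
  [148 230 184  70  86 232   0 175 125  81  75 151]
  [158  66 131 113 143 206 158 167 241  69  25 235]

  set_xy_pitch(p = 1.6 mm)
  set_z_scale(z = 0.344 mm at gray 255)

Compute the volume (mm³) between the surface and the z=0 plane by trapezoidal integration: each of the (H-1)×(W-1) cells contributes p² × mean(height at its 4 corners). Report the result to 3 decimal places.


height_mm = gray/255 × 0.344; cell vol = 1.6² × mean(4 corners)
unit = 1.6² × 0.344 / (4×255) = 0.000863373 mm³ per gray-sum
row 0: Σ corner-gray over 11 cells = 5862  → 5.0611
row 1: Σ corner-gray over 11 cells = 6079  → 5.2484
row 2: Σ corner-gray over 11 cells = 5827  → 5.0309
row 3: Σ corner-gray over 11 cells = 5128  → 4.4274
row 4: Σ corner-gray over 11 cells = 5546  → 4.7883
row 5: Σ corner-gray over 11 cells = 5514  → 4.7606
row 6: Σ corner-gray over 11 cells = 4299  → 3.7116
row 7: Σ corner-gray over 11 cells = 5553  → 4.7943
row 8: Σ corner-gray over 11 cells = 6369  → 5.4988
row 9: Σ corner-gray over 11 cells = 5901  → 5.0948
row 10: Σ corner-gray over 11 cells = 5846  → 5.0473
Σ rows: total corner-gray = 61924  → 53.4635 mm³

53.463


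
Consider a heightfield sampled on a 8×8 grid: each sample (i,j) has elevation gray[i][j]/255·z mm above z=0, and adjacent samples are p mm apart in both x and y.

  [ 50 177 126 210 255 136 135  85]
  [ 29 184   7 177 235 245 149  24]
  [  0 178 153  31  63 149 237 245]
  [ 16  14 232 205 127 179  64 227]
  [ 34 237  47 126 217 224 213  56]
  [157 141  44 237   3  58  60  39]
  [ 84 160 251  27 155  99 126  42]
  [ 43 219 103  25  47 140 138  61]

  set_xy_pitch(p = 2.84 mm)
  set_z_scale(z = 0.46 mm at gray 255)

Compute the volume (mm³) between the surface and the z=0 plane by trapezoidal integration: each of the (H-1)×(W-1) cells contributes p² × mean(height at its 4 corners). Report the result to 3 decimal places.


93.784

height_mm = gray/255 × 0.46; cell vol = 2.84² × mean(4 corners)
unit = 2.84² × 0.46 / (4×255) = 0.00363743 mm³ per gray-sum
row 0: Σ corner-gray over 7 cells = 4260  → 15.4954
row 1: Σ corner-gray over 7 cells = 3914  → 14.2369
row 2: Σ corner-gray over 7 cells = 3752  → 13.6476
row 3: Σ corner-gray over 7 cells = 4103  → 14.9244
row 4: Σ corner-gray over 7 cells = 3500  → 12.7310
row 5: Σ corner-gray over 7 cells = 3044  → 11.0723
row 6: Σ corner-gray over 7 cells = 3210  → 11.6761
Σ rows: total corner-gray = 25783  → 93.7838 mm³


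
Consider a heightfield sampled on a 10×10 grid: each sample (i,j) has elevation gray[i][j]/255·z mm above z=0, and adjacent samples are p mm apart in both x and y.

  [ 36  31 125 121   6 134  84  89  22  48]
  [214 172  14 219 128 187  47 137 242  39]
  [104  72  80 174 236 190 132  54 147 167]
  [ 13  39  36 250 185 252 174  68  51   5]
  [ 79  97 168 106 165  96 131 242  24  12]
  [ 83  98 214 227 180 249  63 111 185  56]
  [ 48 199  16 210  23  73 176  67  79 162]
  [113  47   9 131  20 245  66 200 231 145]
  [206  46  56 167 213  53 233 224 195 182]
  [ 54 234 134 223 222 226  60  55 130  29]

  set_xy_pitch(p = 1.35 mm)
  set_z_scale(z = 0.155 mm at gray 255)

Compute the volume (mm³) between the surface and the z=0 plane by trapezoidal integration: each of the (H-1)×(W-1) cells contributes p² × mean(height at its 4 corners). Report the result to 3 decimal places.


11.548

height_mm = gray/255 × 0.155; cell vol = 1.35² × mean(4 corners)
unit = 1.35² × 0.155 / (4×255) = 0.000276949 mm³ per gray-sum
row 0: Σ corner-gray over 9 cells = 3853  → 1.0671
row 1: Σ corner-gray over 9 cells = 4986  → 1.3809
row 2: Σ corner-gray over 9 cells = 4569  → 1.2654
row 3: Σ corner-gray over 9 cells = 4277  → 1.1845
row 4: Σ corner-gray over 9 cells = 4942  → 1.3687
row 5: Σ corner-gray over 9 cells = 4689  → 1.2986
row 6: Σ corner-gray over 9 cells = 4052  → 1.1222
row 7: Σ corner-gray over 9 cells = 4918  → 1.3620
row 8: Σ corner-gray over 9 cells = 5413  → 1.4991
Σ rows: total corner-gray = 41699  → 11.5485 mm³


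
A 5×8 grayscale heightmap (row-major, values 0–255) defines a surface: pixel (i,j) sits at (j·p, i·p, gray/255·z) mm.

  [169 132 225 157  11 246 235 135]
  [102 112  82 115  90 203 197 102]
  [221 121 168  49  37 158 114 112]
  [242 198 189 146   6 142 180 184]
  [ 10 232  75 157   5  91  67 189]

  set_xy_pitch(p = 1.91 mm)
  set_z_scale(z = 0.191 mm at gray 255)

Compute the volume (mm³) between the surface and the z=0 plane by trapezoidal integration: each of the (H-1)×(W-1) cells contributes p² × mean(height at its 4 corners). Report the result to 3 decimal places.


height_mm = gray/255 × 0.191; cell vol = 1.91² × mean(4 corners)
unit = 1.91² × 0.191 / (4×255) = 0.000683125 mm³ per gray-sum
row 0: Σ corner-gray over 7 cells = 4118  → 2.8131
row 1: Σ corner-gray over 7 cells = 3429  → 2.3424
row 2: Σ corner-gray over 7 cells = 3775  → 2.5788
row 3: Σ corner-gray over 7 cells = 3601  → 2.4599
Σ rows: total corner-gray = 14923  → 10.1943 mm³

10.194
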